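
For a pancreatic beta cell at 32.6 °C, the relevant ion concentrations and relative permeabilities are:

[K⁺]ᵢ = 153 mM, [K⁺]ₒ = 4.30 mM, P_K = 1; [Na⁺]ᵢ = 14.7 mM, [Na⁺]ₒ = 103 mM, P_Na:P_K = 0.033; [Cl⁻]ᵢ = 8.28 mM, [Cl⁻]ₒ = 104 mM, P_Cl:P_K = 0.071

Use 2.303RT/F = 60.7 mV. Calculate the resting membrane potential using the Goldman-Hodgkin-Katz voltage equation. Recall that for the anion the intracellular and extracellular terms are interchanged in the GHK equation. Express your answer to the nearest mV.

-78 mV

Vm = 60.7 · log₁₀[(Σ P·[cation]ₒ + Σ P·[anion]ᵢ) / (Σ P·[cation]ᵢ + Σ P·[anion]ₒ)]
Numerator = 1×4.30 + 0.033×103 + 0.071×8.28 = 8.287
Denominator = 1×153 + 0.033×14.7 + 0.071×104 = 160.9
Vm = 60.7 · log₁₀(0.051513) = 60.7 × (-1.2881) = -78.19 mV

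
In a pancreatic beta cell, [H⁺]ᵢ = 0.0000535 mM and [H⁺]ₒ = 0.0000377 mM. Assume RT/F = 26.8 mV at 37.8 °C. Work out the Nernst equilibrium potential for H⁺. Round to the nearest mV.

E = (26.8/z) · ln([H⁺]_out/[H⁺]_in) with z = +1.
= (26.8/1) · ln(0.0000377/0.0000535) = 26.80 · ln(0.7047)
= 26.80 · (-0.3500) = -9.38 mV

-9 mV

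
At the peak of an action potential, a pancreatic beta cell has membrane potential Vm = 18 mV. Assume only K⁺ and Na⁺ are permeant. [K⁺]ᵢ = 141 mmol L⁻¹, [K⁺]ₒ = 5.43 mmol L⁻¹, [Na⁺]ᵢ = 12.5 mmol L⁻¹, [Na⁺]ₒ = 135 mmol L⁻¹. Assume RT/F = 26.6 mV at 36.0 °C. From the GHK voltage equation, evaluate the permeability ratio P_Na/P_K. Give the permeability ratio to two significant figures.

Let α = P_Na/P_K. GHK: Vm = 26.6·ln[(Kₒ + α·Naₒ)/(Kᵢ + α·Naᵢ)].
e^(Vm/26.6) = e^(18.0/26.6) = 1.9674
So 1.9674·(Kᵢ + α·Naᵢ) = Kₒ + α·Naₒ → α = (1.9674·141.0 − 5.43) / (135.0 − 1.9674·12.5)
α = (277.4 − 5.43) / (135.0 − 24.59) = 272/110.4 = 2.463

2.5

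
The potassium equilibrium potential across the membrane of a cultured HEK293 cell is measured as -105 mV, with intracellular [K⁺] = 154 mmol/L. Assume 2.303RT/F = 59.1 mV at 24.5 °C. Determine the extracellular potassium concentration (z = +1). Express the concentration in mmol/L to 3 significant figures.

2.58 mmol/L

Nernst: E = (59.1/1) · log₁₀([out]/[in]), so log₁₀([out]/[in]) = -105.0 × 1 / 59.1 = -1.7766.
[out]/[in] = 10^(-1.7766) = 0.01672.
[out] = 0.01672 × 154 = 2.576 mmol/L.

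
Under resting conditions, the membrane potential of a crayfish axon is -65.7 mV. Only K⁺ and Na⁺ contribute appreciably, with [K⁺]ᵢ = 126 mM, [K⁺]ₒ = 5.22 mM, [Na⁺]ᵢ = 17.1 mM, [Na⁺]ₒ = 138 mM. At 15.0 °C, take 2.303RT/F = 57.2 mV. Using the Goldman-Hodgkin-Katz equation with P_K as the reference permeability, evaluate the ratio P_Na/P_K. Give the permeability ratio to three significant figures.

0.0273

Let α = P_Na/P_K. GHK: Vm = 57.2·log₁₀[(Kₒ + α·Naₒ)/(Kᵢ + α·Naᵢ)].
10^(Vm/57.2) = 10^(-65.7/57.2) = 0.071023
So 0.071023·(Kᵢ + α·Naᵢ) = Kₒ + α·Naₒ → α = (0.071023·126.0 − 5.22) / (138.0 − 0.071023·17.1)
α = (8.949 − 5.22) / (138.0 − 1.214) = 3.729/136.8 = 0.02726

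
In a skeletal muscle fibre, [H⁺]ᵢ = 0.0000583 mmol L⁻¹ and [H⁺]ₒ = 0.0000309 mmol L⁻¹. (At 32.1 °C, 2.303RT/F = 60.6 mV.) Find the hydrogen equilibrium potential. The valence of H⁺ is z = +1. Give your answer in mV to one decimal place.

-16.7 mV

E = (60.6/z) · log₁₀([H⁺]_out/[H⁺]_in) with z = +1.
= (60.6/1) · log₁₀(0.0000309/0.0000583) = 60.60 · log₁₀(0.53)
= 60.60 · (-0.2757) = -16.71 mV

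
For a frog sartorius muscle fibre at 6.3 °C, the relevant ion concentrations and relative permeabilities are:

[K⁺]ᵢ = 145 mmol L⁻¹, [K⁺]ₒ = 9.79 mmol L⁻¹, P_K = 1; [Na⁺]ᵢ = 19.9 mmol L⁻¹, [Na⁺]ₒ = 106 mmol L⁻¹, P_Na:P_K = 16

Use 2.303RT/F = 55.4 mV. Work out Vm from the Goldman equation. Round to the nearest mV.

31 mV

Vm = 55.4 · log₁₀[(Σ P·[cation]ₒ + Σ P·[anion]ᵢ) / (Σ P·[cation]ᵢ + Σ P·[anion]ₒ)]
Numerator = 1×9.79 + 16×106 = 1706
Denominator = 1×145 + 16×19.9 = 463.4
Vm = 55.4 · log₁₀(3.681) = 55.4 × (0.5660) = 31.35 mV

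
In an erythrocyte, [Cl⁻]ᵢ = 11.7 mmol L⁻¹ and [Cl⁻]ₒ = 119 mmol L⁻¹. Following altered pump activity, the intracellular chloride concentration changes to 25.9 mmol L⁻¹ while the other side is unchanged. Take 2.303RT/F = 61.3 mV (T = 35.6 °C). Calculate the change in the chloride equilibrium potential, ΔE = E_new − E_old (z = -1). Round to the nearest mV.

21 mV

E_old = (61.3/-1)·log₁₀(119/11.7) = -61.75 mV
E_new = (61.3/-1)·log₁₀(119/25.9) = -40.60 mV
ΔE = -40.60 − (-61.75) = 21.16 mV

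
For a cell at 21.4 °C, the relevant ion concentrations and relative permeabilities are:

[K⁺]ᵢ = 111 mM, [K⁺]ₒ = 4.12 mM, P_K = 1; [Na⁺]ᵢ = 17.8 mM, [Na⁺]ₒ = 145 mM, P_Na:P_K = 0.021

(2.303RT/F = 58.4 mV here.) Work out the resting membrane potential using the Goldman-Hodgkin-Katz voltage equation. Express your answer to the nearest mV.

-70 mV

Vm = 58.4 · log₁₀[(Σ P·[cation]ₒ + Σ P·[anion]ᵢ) / (Σ P·[cation]ᵢ + Σ P·[anion]ₒ)]
Numerator = 1×4.12 + 0.021×145 = 7.165
Denominator = 1×111 + 0.021×17.8 = 111.4
Vm = 58.4 · log₁₀(0.064333) = 58.4 × (-1.1916) = -69.59 mV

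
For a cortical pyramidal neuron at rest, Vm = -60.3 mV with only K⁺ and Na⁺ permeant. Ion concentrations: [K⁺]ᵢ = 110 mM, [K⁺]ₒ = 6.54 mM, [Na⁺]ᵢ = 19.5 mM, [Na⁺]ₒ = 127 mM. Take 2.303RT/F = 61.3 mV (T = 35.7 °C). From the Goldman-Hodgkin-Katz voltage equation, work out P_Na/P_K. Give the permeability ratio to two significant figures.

Let α = P_Na/P_K. GHK: Vm = 61.3·log₁₀[(Kₒ + α·Naₒ)/(Kᵢ + α·Naᵢ)].
10^(Vm/61.3) = 10^(-60.3/61.3) = 0.10383
So 0.10383·(Kᵢ + α·Naᵢ) = Kₒ + α·Naₒ → α = (0.10383·110.0 − 6.54) / (127.0 − 0.10383·19.5)
α = (11.42 − 6.54) / (127.0 − 2.025) = 4.881/125 = 0.03906

0.039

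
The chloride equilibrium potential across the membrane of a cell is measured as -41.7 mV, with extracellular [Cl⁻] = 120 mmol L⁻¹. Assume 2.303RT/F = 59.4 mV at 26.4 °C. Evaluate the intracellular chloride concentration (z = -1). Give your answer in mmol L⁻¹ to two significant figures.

Nernst: E = (59.4/-1) · log₁₀([out]/[in]), so log₁₀([out]/[in]) = -41.7 × -1 / 59.4 = 0.7020.
[out]/[in] = 10^(0.7020) = 5.035.
[in] = 120 / 5.035 = 23.83 mmol L⁻¹.

24 mmol L⁻¹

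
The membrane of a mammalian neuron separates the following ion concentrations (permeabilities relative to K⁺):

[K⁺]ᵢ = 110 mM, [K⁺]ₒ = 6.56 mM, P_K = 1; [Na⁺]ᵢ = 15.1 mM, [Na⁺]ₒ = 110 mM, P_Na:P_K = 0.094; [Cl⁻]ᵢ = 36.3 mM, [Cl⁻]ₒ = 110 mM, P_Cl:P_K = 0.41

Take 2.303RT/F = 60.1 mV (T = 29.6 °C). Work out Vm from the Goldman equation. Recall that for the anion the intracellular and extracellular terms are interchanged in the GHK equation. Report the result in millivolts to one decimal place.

Vm = 60.1 · log₁₀[(Σ P·[cation]ₒ + Σ P·[anion]ᵢ) / (Σ P·[cation]ᵢ + Σ P·[anion]ₒ)]
Numerator = 1×6.56 + 0.094×110 + 0.41×36.3 = 31.78
Denominator = 1×110 + 0.094×15.1 + 0.41×110 = 156.5
Vm = 60.1 · log₁₀(0.20306) = 60.1 × (-0.6924) = -41.61 mV

-41.6 mV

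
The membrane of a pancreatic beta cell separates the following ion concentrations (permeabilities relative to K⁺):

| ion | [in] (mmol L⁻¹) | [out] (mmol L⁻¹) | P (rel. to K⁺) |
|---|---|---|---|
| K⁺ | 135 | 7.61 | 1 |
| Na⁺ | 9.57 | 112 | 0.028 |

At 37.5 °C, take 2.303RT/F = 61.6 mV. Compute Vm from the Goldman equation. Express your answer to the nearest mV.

Vm = 61.6 · log₁₀[(Σ P·[cation]ₒ + Σ P·[anion]ᵢ) / (Σ P·[cation]ᵢ + Σ P·[anion]ₒ)]
Numerator = 1×7.61 + 0.028×112 = 10.75
Denominator = 1×135 + 0.028×9.57 = 135.3
Vm = 61.6 · log₁₀(0.079442) = 61.6 × (-1.0999) = -67.76 mV

-68 mV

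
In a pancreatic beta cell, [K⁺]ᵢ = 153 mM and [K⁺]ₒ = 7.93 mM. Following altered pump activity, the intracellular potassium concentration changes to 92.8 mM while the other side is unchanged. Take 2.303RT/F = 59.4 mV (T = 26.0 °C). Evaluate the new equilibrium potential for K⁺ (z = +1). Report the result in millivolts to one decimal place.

After the shift: [K⁺]_out = 7.93, [K⁺]_in = 92.8 mM.
E_new = (59.4/1)·log₁₀(7.93/92.8) = 59.40 · (-1.0683) = -63.46 mV

-63.5 mV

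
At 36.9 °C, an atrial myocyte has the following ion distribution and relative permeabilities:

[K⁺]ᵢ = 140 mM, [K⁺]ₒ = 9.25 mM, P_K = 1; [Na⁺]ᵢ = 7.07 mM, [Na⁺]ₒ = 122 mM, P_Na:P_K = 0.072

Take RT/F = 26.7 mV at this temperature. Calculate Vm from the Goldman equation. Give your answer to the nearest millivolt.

Vm = 26.7 · ln[(Σ P·[cation]ₒ + Σ P·[anion]ᵢ) / (Σ P·[cation]ᵢ + Σ P·[anion]ₒ)]
Numerator = 1×9.25 + 0.072×122 = 18.03
Denominator = 1×140 + 0.072×7.07 = 140.5
Vm = 26.7 · ln(0.12835) = 26.7 × (-2.0530) = -54.82 mV

-55 mV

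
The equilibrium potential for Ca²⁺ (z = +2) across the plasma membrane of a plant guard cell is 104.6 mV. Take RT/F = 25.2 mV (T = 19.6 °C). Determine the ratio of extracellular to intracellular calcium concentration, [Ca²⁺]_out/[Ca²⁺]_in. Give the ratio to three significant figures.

ln([out]/[in]) = E·z/(25.2) = 104.6 × 2 / 25.2 = 8.3016
[out]/[in] = e^(8.3016) = 4030

4030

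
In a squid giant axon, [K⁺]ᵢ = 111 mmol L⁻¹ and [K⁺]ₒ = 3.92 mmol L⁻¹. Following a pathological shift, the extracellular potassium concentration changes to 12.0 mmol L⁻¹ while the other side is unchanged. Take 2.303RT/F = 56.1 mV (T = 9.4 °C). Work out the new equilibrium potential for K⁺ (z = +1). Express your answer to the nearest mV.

After the shift: [K⁺]_out = 12.0, [K⁺]_in = 111 mmol L⁻¹.
E_new = (56.1/1)·log₁₀(12.0/111) = 56.10 · (-0.9661) = -54.20 mV

-54 mV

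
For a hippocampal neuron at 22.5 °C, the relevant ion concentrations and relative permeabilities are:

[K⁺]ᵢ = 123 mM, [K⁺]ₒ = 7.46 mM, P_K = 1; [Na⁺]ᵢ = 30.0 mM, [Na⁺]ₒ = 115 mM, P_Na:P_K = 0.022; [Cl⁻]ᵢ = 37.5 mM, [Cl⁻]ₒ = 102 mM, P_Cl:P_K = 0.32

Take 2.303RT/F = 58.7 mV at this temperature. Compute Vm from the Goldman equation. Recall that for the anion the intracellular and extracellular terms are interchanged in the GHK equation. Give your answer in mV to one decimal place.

Vm = 58.7 · log₁₀[(Σ P·[cation]ₒ + Σ P·[anion]ᵢ) / (Σ P·[cation]ᵢ + Σ P·[anion]ₒ)]
Numerator = 1×7.46 + 0.022×115 + 0.32×37.5 = 21.99
Denominator = 1×123 + 0.022×30.0 + 0.32×102 = 156.3
Vm = 58.7 · log₁₀(0.14069) = 58.7 × (-0.8517) = -50.00 mV

-50.0 mV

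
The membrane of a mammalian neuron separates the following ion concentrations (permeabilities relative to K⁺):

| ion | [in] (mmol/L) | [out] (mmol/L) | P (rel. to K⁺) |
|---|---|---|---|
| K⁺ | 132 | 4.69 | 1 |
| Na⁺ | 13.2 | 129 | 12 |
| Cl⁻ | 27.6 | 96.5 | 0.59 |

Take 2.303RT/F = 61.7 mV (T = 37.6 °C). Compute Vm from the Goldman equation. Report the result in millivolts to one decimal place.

Vm = 61.7 · log₁₀[(Σ P·[cation]ₒ + Σ P·[anion]ᵢ) / (Σ P·[cation]ᵢ + Σ P·[anion]ₒ)]
Numerator = 1×4.69 + 12×129 + 0.59×27.6 = 1569
Denominator = 1×132 + 12×13.2 + 0.59×96.5 = 347.3
Vm = 61.7 · log₁₀(4.5172) = 61.7 × (0.6549) = 40.41 mV

40.4 mV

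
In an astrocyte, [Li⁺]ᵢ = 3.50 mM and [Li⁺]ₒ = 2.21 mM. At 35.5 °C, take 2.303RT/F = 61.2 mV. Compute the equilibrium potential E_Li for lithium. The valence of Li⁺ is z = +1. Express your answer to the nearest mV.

-12 mV

E = (61.2/z) · log₁₀([Li⁺]_out/[Li⁺]_in) with z = +1.
= (61.2/1) · log₁₀(2.21/3.50) = 61.20 · log₁₀(0.6314)
= 61.20 · (-0.1997) = -12.22 mV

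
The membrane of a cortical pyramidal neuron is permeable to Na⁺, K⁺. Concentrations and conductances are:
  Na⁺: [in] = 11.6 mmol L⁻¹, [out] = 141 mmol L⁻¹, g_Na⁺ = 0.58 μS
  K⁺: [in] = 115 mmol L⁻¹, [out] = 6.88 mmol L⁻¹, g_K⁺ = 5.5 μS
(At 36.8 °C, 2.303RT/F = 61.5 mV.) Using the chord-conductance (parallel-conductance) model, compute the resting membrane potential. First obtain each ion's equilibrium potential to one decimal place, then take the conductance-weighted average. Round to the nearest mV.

E_Na⁺ = (61.5/1)·log₁₀(141/11.6) = 66.7 mV
E_K⁺ = (61.5/1)·log₁₀(6.88/115) = -75.2 mV
Vm = (Σ gᵢEᵢ)/(Σ gᵢ) = (0.58·66.7 + 5.5·-75.2) / (0.58 + 5.5)
= -374.91 / 6.08 = -61.66 mV

-62 mV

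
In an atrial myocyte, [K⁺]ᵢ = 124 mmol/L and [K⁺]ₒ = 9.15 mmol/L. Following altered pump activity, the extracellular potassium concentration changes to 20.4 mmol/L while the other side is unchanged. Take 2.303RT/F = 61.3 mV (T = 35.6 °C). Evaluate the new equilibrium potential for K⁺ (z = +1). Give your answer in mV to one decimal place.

After the shift: [K⁺]_out = 20.4, [K⁺]_in = 124 mmol/L.
E_new = (61.3/1)·log₁₀(20.4/124) = 61.30 · (-0.7838) = -48.05 mV

-48.0 mV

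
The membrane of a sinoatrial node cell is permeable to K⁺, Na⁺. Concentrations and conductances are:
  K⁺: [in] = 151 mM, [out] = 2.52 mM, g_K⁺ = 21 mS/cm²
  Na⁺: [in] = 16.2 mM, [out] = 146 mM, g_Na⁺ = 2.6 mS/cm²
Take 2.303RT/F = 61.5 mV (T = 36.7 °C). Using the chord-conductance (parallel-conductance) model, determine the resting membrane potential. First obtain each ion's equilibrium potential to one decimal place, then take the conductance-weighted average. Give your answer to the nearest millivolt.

-91 mV

E_K⁺ = (61.5/1)·log₁₀(2.52/151) = -109.3 mV
E_Na⁺ = (61.5/1)·log₁₀(146/16.2) = 58.7 mV
Vm = (Σ gᵢEᵢ)/(Σ gᵢ) = (21·-109.3 + 2.6·58.7) / (21 + 2.6)
= -2142.68 / 23.6 = -90.79 mV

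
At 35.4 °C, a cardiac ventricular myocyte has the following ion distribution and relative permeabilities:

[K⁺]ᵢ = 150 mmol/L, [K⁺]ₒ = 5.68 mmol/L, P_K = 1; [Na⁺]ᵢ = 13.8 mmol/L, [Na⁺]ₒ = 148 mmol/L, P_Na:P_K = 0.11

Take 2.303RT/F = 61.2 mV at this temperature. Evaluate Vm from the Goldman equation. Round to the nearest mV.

Vm = 61.2 · log₁₀[(Σ P·[cation]ₒ + Σ P·[anion]ᵢ) / (Σ P·[cation]ᵢ + Σ P·[anion]ₒ)]
Numerator = 1×5.68 + 0.11×148 = 21.96
Denominator = 1×150 + 0.11×13.8 = 151.5
Vm = 61.2 · log₁₀(0.14493) = 61.2 × (-0.8388) = -51.34 mV

-51 mV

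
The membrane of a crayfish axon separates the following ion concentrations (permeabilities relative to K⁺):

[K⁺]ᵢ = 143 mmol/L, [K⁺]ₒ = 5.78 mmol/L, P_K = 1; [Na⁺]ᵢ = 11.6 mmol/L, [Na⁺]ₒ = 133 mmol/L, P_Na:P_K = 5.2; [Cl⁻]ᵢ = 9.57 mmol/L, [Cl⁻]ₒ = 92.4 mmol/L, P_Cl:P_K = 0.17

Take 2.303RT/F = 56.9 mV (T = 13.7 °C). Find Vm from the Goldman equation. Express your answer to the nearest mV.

29 mV

Vm = 56.9 · log₁₀[(Σ P·[cation]ₒ + Σ P·[anion]ᵢ) / (Σ P·[cation]ᵢ + Σ P·[anion]ₒ)]
Numerator = 1×5.78 + 5.2×133 + 0.17×9.57 = 699
Denominator = 1×143 + 5.2×11.6 + 0.17×92.4 = 219
Vm = 56.9 · log₁₀(3.1914) = 56.9 × (0.5040) = 28.68 mV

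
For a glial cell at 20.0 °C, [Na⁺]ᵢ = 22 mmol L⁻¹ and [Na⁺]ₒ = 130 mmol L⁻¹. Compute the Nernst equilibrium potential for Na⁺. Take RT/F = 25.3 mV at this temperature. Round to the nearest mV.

E = (25.3/z) · ln([Na⁺]_out/[Na⁺]_in) with z = +1.
= (25.3/1) · ln(130/22) = 25.30 · ln(5.909)
= 25.30 · (1.7765) = 44.95 mV

45 mV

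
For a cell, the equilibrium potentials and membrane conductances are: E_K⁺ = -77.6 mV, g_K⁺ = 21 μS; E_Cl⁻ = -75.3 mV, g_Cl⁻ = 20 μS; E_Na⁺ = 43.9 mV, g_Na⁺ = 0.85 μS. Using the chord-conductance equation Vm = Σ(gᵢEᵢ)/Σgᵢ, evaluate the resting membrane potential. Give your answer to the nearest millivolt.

Σ gᵢEᵢ = 21·(-77.6) + 20·(-75.3) + 0.85·(43.9) = -3098.28
Σ gᵢ = 21 + 20 + 0.85 = 41.85
Vm = -3098.28 / 41.85 = -74.03 mV

-74 mV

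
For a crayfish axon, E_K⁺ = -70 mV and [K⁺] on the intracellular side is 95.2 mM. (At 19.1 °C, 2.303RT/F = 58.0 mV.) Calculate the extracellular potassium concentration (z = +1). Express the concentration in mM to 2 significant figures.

5.9 mM

Nernst: E = (58.0/1) · log₁₀([out]/[in]), so log₁₀([out]/[in]) = -70.0 × 1 / 58.0 = -1.2069.
[out]/[in] = 10^(-1.2069) = 0.0621.
[out] = 0.0621 × 95.2 = 5.912 mM.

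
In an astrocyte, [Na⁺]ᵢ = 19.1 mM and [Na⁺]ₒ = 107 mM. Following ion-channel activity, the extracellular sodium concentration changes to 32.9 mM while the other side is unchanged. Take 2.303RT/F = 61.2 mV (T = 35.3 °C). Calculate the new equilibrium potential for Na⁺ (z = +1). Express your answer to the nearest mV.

After the shift: [Na⁺]_out = 32.9, [Na⁺]_in = 19.1 mM.
E_new = (61.2/1)·log₁₀(32.9/19.1) = 61.20 · (0.2362) = 14.45 mV

14 mV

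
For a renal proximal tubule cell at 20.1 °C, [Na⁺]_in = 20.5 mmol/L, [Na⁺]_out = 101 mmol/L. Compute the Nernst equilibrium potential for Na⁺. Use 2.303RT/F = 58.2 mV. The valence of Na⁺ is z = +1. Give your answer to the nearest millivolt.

E = (58.2/z) · log₁₀([Na⁺]_out/[Na⁺]_in) with z = +1.
= (58.2/1) · log₁₀(101/20.5) = 58.20 · log₁₀(4.927)
= 58.20 · (0.6926) = 40.31 mV

40 mV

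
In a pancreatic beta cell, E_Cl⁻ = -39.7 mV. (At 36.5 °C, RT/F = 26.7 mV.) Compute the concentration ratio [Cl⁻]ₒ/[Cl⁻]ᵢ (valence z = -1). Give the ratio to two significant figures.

ln([out]/[in]) = E·z/(26.7) = -39.7 × -1 / 26.7 = 1.4869
[out]/[in] = e^(1.4869) = 4.423

4.4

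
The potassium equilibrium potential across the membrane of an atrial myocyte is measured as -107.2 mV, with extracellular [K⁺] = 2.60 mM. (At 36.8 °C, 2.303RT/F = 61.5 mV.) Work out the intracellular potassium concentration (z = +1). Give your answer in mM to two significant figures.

Nernst: E = (61.5/1) · log₁₀([out]/[in]), so log₁₀([out]/[in]) = -107.2 × 1 / 61.5 = -1.7431.
[out]/[in] = 10^(-1.7431) = 0.01807.
[in] = 2.60 / 0.01807 = 143.9 mM.

140 mM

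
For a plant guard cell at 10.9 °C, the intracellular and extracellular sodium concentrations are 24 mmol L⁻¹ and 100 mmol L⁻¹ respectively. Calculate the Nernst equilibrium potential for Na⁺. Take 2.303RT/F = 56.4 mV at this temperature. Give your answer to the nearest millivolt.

E = (56.4/z) · log₁₀([Na⁺]_out/[Na⁺]_in) with z = +1.
= (56.4/1) · log₁₀(100/24) = 56.40 · log₁₀(4.167)
= 56.40 · (0.6198) = 34.96 mV

35 mV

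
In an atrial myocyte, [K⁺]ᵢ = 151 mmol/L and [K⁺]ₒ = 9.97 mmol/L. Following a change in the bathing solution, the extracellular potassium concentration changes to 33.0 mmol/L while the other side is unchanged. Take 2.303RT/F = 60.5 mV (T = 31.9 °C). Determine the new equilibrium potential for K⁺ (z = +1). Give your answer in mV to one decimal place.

-40.0 mV

After the shift: [K⁺]_out = 33.0, [K⁺]_in = 151 mmol/L.
E_new = (60.5/1)·log₁₀(33.0/151) = 60.50 · (-0.6605) = -39.96 mV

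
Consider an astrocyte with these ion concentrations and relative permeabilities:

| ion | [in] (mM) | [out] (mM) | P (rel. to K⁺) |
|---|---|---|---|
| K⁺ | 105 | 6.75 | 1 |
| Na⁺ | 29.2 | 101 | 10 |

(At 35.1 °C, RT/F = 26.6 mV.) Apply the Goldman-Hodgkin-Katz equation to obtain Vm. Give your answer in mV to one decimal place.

Vm = 26.6 · ln[(Σ P·[cation]ₒ + Σ P·[anion]ᵢ) / (Σ P·[cation]ᵢ + Σ P·[anion]ₒ)]
Numerator = 1×6.75 + 10×101 = 1017
Denominator = 1×105 + 10×29.2 = 397
Vm = 26.6 · ln(2.5611) = 26.6 × (0.9404) = 25.02 mV

25.0 mV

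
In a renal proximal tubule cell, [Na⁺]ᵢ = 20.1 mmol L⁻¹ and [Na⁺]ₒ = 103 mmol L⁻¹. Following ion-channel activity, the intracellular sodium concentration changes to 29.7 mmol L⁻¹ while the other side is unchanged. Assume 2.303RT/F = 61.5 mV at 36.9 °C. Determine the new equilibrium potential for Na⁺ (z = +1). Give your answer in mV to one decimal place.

After the shift: [Na⁺]_out = 103, [Na⁺]_in = 29.7 mmol L⁻¹.
E_new = (61.5/1)·log₁₀(103/29.7) = 61.50 · (0.5401) = 33.21 mV

33.2 mV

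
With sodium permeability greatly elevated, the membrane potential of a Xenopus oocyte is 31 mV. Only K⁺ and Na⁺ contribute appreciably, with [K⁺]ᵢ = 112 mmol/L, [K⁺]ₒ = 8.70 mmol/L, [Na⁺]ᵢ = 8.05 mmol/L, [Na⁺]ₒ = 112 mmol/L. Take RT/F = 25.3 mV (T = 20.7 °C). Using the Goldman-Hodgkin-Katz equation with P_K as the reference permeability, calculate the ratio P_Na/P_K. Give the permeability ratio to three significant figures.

Let α = P_Na/P_K. GHK: Vm = 25.3·ln[(Kₒ + α·Naₒ)/(Kᵢ + α·Naᵢ)].
e^(Vm/25.3) = e^(31.0/25.3) = 3.4052
So 3.4052·(Kᵢ + α·Naᵢ) = Kₒ + α·Naₒ → α = (3.4052·112.0 − 8.7) / (112.0 − 3.4052·8.05)
α = (381.4 − 8.7) / (112.0 − 27.41) = 372.7/84.59 = 4.406

4.41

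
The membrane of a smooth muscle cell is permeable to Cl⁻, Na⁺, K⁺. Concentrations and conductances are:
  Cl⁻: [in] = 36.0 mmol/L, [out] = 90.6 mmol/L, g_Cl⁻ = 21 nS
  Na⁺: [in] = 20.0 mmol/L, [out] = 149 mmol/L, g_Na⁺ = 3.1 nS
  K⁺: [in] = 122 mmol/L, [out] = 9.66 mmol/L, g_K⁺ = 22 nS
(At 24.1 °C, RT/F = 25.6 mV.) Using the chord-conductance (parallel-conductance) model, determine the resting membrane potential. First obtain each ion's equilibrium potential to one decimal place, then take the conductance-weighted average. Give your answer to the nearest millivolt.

E_Cl⁻ = (25.6/-1)·ln(90.6/36.0) = -23.6 mV
E_Na⁺ = (25.6/1)·ln(149/20.0) = 51.4 mV
E_K⁺ = (25.6/1)·ln(9.66/122) = -64.9 mV
Vm = (Σ gᵢEᵢ)/(Σ gᵢ) = (21·-23.6 + 3.1·51.4 + 22·-64.9) / (21 + 3.1 + 22)
= -1764.06 / 46.1 = -38.27 mV

-38 mV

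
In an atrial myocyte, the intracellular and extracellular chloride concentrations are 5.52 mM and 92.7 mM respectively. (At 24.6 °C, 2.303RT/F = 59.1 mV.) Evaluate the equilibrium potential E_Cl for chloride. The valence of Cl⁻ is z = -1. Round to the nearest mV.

E = (59.1/z) · log₁₀([Cl⁻]_out/[Cl⁻]_in) with z = -1.
For an anion, dividing by z = -1 reverses the sign.
= (59.1/-1) · log₁₀(92.7/5.52) = -59.10 · log₁₀(16.79)
= -59.10 · (1.2251) = -72.41 mV

-72 mV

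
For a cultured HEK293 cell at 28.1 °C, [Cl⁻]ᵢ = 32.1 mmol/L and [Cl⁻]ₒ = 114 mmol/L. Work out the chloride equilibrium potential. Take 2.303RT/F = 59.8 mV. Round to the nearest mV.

-33 mV

E = (59.8/z) · log₁₀([Cl⁻]_out/[Cl⁻]_in) with z = -1.
For an anion, dividing by z = -1 reverses the sign.
= (59.8/-1) · log₁₀(114/32.1) = -59.80 · log₁₀(3.551)
= -59.80 · (0.5504) = -32.91 mV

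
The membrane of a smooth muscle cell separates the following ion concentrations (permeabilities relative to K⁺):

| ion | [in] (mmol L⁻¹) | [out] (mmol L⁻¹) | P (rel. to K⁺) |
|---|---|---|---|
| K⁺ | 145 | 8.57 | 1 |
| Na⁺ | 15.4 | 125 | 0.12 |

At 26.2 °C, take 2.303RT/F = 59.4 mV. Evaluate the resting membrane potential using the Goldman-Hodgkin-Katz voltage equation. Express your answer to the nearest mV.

Vm = 59.4 · log₁₀[(Σ P·[cation]ₒ + Σ P·[anion]ᵢ) / (Σ P·[cation]ᵢ + Σ P·[anion]ₒ)]
Numerator = 1×8.57 + 0.12×125 = 23.57
Denominator = 1×145 + 0.12×15.4 = 146.8
Vm = 59.4 · log₁₀(0.16051) = 59.4 × (-0.7945) = -47.19 mV

-47 mV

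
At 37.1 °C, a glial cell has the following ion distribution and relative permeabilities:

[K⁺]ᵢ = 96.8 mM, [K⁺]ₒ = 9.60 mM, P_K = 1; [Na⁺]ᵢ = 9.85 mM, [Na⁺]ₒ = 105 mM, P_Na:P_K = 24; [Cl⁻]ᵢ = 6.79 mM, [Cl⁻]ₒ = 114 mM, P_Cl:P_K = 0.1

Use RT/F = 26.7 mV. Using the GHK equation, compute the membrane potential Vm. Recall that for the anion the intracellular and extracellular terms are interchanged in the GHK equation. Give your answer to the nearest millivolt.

53 mV

Vm = 26.7 · ln[(Σ P·[cation]ₒ + Σ P·[anion]ᵢ) / (Σ P·[cation]ᵢ + Σ P·[anion]ₒ)]
Numerator = 1×9.60 + 24×105 + 0.1×6.79 = 2530
Denominator = 1×96.8 + 24×9.85 + 0.1×114 = 344.6
Vm = 26.7 · ln(7.3427) = 26.7 × (1.9937) = 53.23 mV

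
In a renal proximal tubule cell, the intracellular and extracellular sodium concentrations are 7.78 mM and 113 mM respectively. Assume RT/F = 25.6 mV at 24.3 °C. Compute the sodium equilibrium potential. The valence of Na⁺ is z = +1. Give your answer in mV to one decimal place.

E = (25.6/z) · ln([Na⁺]_out/[Na⁺]_in) with z = +1.
= (25.6/1) · ln(113/7.78) = 25.60 · ln(14.52)
= 25.60 · (2.6758) = 68.50 mV

68.5 mV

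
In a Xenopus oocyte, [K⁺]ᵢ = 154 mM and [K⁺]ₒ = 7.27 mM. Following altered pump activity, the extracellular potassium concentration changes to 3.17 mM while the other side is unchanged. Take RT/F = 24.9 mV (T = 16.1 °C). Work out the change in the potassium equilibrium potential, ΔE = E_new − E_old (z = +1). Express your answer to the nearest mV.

-21 mV

E_old = (24.9/1)·ln(7.27/154) = -76.02 mV
E_new = (24.9/1)·ln(3.17/154) = -96.69 mV
ΔE = -96.69 − (-76.02) = -20.67 mV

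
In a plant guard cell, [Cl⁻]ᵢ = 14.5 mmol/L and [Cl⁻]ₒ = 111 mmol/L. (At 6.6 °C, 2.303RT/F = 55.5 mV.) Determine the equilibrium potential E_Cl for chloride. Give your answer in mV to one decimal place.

E = (55.5/z) · log₁₀([Cl⁻]_out/[Cl⁻]_in) with z = -1.
For an anion, dividing by z = -1 reverses the sign.
= (55.5/-1) · log₁₀(111/14.5) = -55.50 · log₁₀(7.655)
= -55.50 · (0.8840) = -49.06 mV

-49.1 mV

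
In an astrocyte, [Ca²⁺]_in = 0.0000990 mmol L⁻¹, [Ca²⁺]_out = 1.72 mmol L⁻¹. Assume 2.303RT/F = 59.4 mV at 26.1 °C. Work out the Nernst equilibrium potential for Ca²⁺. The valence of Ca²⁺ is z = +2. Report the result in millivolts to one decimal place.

125.9 mV

E = (59.4/z) · log₁₀([Ca²⁺]_out/[Ca²⁺]_in) with z = +2.
= (59.4/2) · log₁₀(1.72/0.0000990) = 29.70 · log₁₀(1.737e+04)
= 29.70 · (4.2399) = 125.92 mV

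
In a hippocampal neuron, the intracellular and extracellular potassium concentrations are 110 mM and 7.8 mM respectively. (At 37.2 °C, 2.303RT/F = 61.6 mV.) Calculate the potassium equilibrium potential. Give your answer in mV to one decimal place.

E = (61.6/z) · log₁₀([K⁺]_out/[K⁺]_in) with z = +1.
= (61.6/1) · log₁₀(7.8/110) = 61.60 · log₁₀(0.07091)
= 61.60 · (-1.1493) = -70.80 mV

-70.8 mV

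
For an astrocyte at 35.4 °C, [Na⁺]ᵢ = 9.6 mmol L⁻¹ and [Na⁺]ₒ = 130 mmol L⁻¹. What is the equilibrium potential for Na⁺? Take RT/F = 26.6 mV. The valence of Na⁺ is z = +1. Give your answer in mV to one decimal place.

E = (26.6/z) · ln([Na⁺]_out/[Na⁺]_in) with z = +1.
= (26.6/1) · ln(130/9.6) = 26.60 · ln(13.54)
= 26.60 · (2.6058) = 69.31 mV

69.3 mV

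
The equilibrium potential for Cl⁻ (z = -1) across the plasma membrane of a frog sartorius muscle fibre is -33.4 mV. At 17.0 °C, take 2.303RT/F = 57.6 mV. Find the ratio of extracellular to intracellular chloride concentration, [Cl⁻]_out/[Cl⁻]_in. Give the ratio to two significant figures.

log₁₀([out]/[in]) = E·z/(57.6) = -33.4 × -1 / 57.6 = 0.5799
[out]/[in] = 10^(0.5799) = 3.801

3.8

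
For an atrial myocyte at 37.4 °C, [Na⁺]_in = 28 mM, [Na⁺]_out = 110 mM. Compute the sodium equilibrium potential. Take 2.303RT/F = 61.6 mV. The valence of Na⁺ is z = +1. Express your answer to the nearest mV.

E = (61.6/z) · log₁₀([Na⁺]_out/[Na⁺]_in) with z = +1.
= (61.6/1) · log₁₀(110/28) = 61.60 · log₁₀(3.929)
= 61.60 · (0.5942) = 36.60 mV

37 mV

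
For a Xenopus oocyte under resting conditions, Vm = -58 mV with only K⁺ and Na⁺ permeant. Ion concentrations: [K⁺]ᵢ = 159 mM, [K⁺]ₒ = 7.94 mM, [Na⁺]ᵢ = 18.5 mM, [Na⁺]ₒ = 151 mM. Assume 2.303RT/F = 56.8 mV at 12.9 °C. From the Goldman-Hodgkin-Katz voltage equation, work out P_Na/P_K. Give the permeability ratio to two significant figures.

Let α = P_Na/P_K. GHK: Vm = 56.8·log₁₀[(Kₒ + α·Naₒ)/(Kᵢ + α·Naᵢ)].
10^(Vm/56.8) = 10^(-58.0/56.8) = 0.095252
So 0.095252·(Kᵢ + α·Naᵢ) = Kₒ + α·Naₒ → α = (0.095252·159.0 − 7.94) / (151.0 − 0.095252·18.5)
α = (15.15 − 7.94) / (151.0 − 1.762) = 7.205/149.2 = 0.04828

0.048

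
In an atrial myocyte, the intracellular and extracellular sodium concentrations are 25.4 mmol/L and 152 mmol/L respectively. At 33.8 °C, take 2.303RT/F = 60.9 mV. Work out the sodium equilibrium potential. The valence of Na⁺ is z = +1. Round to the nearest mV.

E = (60.9/z) · log₁₀([Na⁺]_out/[Na⁺]_in) with z = +1.
= (60.9/1) · log₁₀(152/25.4) = 60.90 · log₁₀(5.984)
= 60.90 · (0.7770) = 47.32 mV

47 mV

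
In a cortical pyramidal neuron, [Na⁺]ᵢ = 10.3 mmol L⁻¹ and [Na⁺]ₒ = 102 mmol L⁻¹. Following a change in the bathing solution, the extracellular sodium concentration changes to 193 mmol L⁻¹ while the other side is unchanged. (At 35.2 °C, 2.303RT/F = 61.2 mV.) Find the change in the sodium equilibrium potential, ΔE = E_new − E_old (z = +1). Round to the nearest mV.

17 mV

E_old = (61.2/1)·log₁₀(102/10.3) = 60.94 mV
E_new = (61.2/1)·log₁₀(193/10.3) = 77.89 mV
ΔE = 77.89 − (60.94) = 16.95 mV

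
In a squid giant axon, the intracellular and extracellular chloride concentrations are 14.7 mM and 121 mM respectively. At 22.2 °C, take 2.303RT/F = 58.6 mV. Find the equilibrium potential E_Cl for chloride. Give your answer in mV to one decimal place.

E = (58.6/z) · log₁₀([Cl⁻]_out/[Cl⁻]_in) with z = -1.
For an anion, dividing by z = -1 reverses the sign.
= (58.6/-1) · log₁₀(121/14.7) = -58.60 · log₁₀(8.231)
= -58.60 · (0.9155) = -53.65 mV

-53.6 mV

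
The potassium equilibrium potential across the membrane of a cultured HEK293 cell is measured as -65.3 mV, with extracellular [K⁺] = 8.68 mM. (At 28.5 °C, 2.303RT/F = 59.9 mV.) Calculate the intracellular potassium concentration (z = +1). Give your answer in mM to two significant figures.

Nernst: E = (59.9/1) · log₁₀([out]/[in]), so log₁₀([out]/[in]) = -65.3 × 1 / 59.9 = -1.0902.
[out]/[in] = 10^(-1.0902) = 0.08125.
[in] = 8.68 / 0.08125 = 106.8 mM.

110 mM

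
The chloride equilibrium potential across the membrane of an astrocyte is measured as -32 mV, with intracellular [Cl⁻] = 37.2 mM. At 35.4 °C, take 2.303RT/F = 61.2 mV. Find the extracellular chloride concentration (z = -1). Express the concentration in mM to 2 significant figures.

Nernst: E = (61.2/-1) · log₁₀([out]/[in]), so log₁₀([out]/[in]) = -32.0 × -1 / 61.2 = 0.5229.
[out]/[in] = 10^(0.5229) = 3.333.
[out] = 3.333 × 37.2 = 124 mM.

120 mM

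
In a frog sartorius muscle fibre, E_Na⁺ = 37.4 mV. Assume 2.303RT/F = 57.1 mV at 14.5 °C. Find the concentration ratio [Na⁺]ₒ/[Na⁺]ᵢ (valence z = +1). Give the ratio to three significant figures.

log₁₀([out]/[in]) = E·z/(57.1) = 37.4 × 1 / 57.1 = 0.6550
[out]/[in] = 10^(0.6550) = 4.518

4.52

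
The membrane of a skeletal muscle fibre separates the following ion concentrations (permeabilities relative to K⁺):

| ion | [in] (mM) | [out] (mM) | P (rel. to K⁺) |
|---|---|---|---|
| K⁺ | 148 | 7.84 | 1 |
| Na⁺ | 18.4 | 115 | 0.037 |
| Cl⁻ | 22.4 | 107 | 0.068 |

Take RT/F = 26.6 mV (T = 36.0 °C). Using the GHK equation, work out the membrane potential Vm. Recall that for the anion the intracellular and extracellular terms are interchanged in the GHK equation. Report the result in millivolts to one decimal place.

Vm = 26.6 · ln[(Σ P·[cation]ₒ + Σ P·[anion]ᵢ) / (Σ P·[cation]ᵢ + Σ P·[anion]ₒ)]
Numerator = 1×7.84 + 0.037×115 + 0.068×22.4 = 13.62
Denominator = 1×148 + 0.037×18.4 + 0.068×107 = 156
Vm = 26.6 · ln(0.08732) = 26.6 × (-2.4382) = -64.86 mV

-64.9 mV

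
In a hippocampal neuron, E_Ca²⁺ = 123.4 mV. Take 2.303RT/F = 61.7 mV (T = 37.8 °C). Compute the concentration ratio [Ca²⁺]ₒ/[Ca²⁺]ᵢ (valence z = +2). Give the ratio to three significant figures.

10000

log₁₀([out]/[in]) = E·z/(61.7) = 123.4 × 2 / 61.7 = 4.0000
[out]/[in] = 10^(4.0000) = 1e+04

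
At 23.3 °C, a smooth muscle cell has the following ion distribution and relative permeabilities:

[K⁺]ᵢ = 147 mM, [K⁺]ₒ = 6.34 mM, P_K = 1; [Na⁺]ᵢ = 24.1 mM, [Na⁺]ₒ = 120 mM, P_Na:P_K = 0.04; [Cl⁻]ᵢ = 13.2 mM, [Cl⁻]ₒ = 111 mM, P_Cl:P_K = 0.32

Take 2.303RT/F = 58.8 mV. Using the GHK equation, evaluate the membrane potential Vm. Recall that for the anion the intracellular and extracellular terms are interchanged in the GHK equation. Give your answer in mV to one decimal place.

-63.3 mV

Vm = 58.8 · log₁₀[(Σ P·[cation]ₒ + Σ P·[anion]ᵢ) / (Σ P·[cation]ᵢ + Σ P·[anion]ₒ)]
Numerator = 1×6.34 + 0.04×120 + 0.32×13.2 = 15.36
Denominator = 1×147 + 0.04×24.1 + 0.32×111 = 183.5
Vm = 58.8 · log₁₀(0.083735) = 58.8 × (-1.0771) = -63.33 mV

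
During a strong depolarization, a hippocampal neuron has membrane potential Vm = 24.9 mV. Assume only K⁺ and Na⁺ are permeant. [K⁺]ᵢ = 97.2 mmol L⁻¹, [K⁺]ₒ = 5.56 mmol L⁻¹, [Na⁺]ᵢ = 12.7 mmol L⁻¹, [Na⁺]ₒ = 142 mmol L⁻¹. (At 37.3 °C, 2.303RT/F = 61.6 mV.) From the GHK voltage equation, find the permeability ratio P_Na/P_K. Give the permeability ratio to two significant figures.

Let α = P_Na/P_K. GHK: Vm = 61.6·log₁₀[(Kₒ + α·Naₒ)/(Kᵢ + α·Naᵢ)].
10^(Vm/61.6) = 10^(24.9/61.6) = 2.5364
So 2.5364·(Kᵢ + α·Naᵢ) = Kₒ + α·Naₒ → α = (2.5364·97.2 − 5.56) / (142.0 − 2.5364·12.7)
α = (246.5 − 5.56) / (142.0 − 32.21) = 241/109.8 = 2.195

2.2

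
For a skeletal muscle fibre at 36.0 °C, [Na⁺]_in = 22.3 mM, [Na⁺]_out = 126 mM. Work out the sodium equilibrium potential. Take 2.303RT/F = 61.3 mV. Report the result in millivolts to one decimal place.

46.1 mV

E = (61.3/z) · log₁₀([Na⁺]_out/[Na⁺]_in) with z = +1.
= (61.3/1) · log₁₀(126/22.3) = 61.30 · log₁₀(5.65)
= 61.30 · (0.7521) = 46.10 mV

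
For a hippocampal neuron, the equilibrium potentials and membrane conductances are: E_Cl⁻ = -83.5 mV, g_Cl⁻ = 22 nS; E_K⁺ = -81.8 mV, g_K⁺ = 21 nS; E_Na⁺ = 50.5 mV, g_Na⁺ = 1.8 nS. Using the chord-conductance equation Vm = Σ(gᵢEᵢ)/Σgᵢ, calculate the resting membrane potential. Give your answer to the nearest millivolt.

-77 mV

Σ gᵢEᵢ = 22·(-83.5) + 21·(-81.8) + 1.8·(50.5) = -3463.90
Σ gᵢ = 22 + 21 + 1.8 = 44.8
Vm = -3463.90 / 44.8 = -77.32 mV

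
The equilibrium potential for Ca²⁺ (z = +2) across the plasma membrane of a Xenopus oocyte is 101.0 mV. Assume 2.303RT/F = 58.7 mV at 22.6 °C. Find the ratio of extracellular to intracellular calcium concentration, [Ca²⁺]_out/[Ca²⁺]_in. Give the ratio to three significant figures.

2760

log₁₀([out]/[in]) = E·z/(58.7) = 101.0 × 2 / 58.7 = 3.4412
[out]/[in] = 10^(3.4412) = 2762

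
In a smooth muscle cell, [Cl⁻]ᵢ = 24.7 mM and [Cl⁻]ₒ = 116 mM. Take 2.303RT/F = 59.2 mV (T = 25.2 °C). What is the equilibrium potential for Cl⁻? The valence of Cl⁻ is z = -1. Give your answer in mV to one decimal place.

E = (59.2/z) · log₁₀([Cl⁻]_out/[Cl⁻]_in) with z = -1.
For an anion, dividing by z = -1 reverses the sign.
= (59.2/-1) · log₁₀(116/24.7) = -59.20 · log₁₀(4.696)
= -59.20 · (0.6718) = -39.77 mV

-39.8 mV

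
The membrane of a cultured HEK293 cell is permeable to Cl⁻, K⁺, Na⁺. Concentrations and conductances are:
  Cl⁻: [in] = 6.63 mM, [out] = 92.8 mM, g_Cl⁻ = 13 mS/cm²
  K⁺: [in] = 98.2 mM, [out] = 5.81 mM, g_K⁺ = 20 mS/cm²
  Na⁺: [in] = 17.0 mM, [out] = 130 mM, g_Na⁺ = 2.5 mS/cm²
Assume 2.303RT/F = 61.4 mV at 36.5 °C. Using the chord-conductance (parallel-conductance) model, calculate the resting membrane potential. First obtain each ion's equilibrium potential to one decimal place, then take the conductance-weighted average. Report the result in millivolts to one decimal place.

-64.4 mV

E_Cl⁻ = (61.4/-1)·log₁₀(92.8/6.63) = -70.4 mV
E_K⁺ = (61.4/1)·log₁₀(5.81/98.2) = -75.4 mV
E_Na⁺ = (61.4/1)·log₁₀(130/17.0) = 54.2 mV
Vm = (Σ gᵢEᵢ)/(Σ gᵢ) = (13·-70.4 + 20·-75.4 + 2.5·54.2) / (13 + 20 + 2.5)
= -2287.70 / 35.5 = -64.44 mV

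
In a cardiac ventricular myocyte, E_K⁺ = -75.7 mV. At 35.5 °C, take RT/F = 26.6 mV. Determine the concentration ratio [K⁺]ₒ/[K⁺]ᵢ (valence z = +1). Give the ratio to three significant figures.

0.0581

ln([out]/[in]) = E·z/(26.6) = -75.7 × 1 / 26.6 = -2.8459
[out]/[in] = e^(-2.8459) = 0.05808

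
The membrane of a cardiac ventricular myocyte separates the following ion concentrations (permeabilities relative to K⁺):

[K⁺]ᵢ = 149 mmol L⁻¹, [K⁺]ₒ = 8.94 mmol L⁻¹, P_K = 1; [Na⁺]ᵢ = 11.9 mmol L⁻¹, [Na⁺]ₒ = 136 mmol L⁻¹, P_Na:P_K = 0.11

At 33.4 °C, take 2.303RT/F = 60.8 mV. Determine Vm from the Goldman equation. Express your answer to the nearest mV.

-49 mV

Vm = 60.8 · log₁₀[(Σ P·[cation]ₒ + Σ P·[anion]ᵢ) / (Σ P·[cation]ᵢ + Σ P·[anion]ₒ)]
Numerator = 1×8.94 + 0.11×136 = 23.9
Denominator = 1×149 + 0.11×11.9 = 150.3
Vm = 60.8 · log₁₀(0.15901) = 60.8 × (-0.7986) = -48.55 mV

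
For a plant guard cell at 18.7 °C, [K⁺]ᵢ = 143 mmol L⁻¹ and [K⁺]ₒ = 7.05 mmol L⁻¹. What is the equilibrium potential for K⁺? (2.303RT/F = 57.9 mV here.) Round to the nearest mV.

E = (57.9/z) · log₁₀([K⁺]_out/[K⁺]_in) with z = +1.
= (57.9/1) · log₁₀(7.05/143) = 57.90 · log₁₀(0.0493)
= 57.90 · (-1.3071) = -75.68 mV

-76 mV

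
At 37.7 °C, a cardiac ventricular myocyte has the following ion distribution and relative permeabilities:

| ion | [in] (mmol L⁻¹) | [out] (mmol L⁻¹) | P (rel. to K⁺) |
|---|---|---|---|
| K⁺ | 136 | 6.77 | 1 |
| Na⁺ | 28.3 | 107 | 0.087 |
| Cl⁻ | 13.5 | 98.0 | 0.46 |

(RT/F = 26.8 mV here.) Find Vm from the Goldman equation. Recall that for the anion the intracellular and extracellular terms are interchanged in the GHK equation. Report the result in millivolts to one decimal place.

Vm = 26.8 · ln[(Σ P·[cation]ₒ + Σ P·[anion]ᵢ) / (Σ P·[cation]ᵢ + Σ P·[anion]ₒ)]
Numerator = 1×6.77 + 0.087×107 + 0.46×13.5 = 22.29
Denominator = 1×136 + 0.087×28.3 + 0.46×98.0 = 183.5
Vm = 26.8 · ln(0.12144) = 26.8 × (-2.1084) = -56.50 mV

-56.5 mV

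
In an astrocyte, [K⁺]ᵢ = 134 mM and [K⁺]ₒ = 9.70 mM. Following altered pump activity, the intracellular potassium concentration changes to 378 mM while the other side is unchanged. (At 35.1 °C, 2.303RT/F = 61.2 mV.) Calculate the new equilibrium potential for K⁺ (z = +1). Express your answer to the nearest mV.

-97 mV

After the shift: [K⁺]_out = 9.70, [K⁺]_in = 378 mM.
E_new = (61.2/1)·log₁₀(9.70/378) = 61.20 · (-1.5907) = -97.35 mV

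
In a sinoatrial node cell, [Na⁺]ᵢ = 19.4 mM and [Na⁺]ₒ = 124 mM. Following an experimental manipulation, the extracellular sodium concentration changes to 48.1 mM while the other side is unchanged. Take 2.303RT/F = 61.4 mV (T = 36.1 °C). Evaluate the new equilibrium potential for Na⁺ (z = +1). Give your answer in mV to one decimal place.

24.2 mV

After the shift: [Na⁺]_out = 48.1, [Na⁺]_in = 19.4 mM.
E_new = (61.4/1)·log₁₀(48.1/19.4) = 61.40 · (0.3943) = 24.21 mV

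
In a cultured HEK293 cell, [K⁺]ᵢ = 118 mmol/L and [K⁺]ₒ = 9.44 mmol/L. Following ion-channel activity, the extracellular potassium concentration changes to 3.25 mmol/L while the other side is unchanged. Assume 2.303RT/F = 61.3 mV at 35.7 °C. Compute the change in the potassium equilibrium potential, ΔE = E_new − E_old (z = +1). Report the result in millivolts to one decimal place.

E_old = (61.3/1)·log₁₀(9.44/118) = -67.24 mV
E_new = (61.3/1)·log₁₀(3.25/118) = -95.63 mV
ΔE = -95.63 − (-67.24) = -28.39 mV

-28.4 mV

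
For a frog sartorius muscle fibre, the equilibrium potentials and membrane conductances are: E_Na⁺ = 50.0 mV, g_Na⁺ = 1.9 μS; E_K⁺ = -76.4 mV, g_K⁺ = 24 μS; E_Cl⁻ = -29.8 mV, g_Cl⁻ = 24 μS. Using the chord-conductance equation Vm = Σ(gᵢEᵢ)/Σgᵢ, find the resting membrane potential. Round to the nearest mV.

-49 mV

Σ gᵢEᵢ = 1.9·(50.0) + 24·(-76.4) + 24·(-29.8) = -2453.80
Σ gᵢ = 1.9 + 24 + 24 = 49.9
Vm = -2453.80 / 49.9 = -49.17 mV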